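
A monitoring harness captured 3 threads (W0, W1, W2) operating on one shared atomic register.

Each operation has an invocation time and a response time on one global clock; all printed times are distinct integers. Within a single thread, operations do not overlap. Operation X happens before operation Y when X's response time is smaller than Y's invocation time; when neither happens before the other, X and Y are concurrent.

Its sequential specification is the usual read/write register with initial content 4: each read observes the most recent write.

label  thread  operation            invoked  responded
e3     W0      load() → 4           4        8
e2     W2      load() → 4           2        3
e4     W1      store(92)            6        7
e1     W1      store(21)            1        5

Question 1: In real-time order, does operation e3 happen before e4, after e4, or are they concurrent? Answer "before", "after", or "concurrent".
concurrent

e3 spans [4,8], e4 spans [6,7]
the intervals overlap in both directions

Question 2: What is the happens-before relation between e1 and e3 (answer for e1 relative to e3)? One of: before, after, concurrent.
concurrent

e1 spans [1,5], e3 spans [4,8]
the intervals overlap in both directions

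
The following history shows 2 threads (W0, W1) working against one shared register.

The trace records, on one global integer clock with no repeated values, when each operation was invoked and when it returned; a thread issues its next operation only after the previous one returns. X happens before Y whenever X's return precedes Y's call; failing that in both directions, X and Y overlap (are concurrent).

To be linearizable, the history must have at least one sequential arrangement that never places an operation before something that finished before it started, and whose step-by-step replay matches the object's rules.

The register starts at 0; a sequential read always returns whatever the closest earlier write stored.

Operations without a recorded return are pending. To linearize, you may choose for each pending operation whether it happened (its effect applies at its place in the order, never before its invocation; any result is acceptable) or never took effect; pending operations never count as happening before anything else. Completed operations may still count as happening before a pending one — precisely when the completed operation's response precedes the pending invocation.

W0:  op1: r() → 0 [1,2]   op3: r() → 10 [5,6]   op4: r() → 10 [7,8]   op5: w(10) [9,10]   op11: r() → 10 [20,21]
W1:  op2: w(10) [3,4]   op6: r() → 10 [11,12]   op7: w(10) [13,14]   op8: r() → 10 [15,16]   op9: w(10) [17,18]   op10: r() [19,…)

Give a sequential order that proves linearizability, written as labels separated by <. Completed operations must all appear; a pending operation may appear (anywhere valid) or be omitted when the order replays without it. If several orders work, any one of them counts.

after step 1 (op1 r() → 0): value 0
after step 2 (op2 w(10)): value 10
after step 3 (op3 r() → 10): value 10
after step 4 (op4 r() → 10): value 10
after step 5 (op5 w(10)): value 10
after step 6 (op6 r() → 10): value 10
after step 7 (op7 w(10)): value 10
after step 8 (op8 r() → 10): value 10
after step 9 (op9 w(10)): value 10
after step 10 (op10 r() (pending, included)): value 10
after step 11 (op11 r() → 10): value 10

op1 < op2 < op3 < op4 < op5 < op6 < op7 < op8 < op9 < op10 < op11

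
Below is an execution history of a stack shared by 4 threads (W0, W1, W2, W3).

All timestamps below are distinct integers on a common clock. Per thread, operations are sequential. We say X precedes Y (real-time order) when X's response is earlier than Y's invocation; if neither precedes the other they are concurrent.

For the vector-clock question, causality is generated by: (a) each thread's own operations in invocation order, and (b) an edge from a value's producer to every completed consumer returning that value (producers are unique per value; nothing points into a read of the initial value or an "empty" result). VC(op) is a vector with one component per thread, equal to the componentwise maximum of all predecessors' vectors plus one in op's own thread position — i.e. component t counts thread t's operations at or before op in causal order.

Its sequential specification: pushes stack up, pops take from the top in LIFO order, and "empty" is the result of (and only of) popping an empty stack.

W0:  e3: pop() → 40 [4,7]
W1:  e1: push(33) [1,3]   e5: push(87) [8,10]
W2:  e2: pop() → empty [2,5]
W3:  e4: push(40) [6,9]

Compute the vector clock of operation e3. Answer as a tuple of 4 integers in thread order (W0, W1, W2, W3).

e4, invoked 6, has no incoming edges; only W3's bump applies → (0, 0, 0, 1)
e2, invoked 2, has no incoming edges; only W2's bump applies → (0, 0, 1, 0)
e1, invoked 1, has no incoming edges; only W1's bump applies → (0, 1, 0, 0)
e5, invoked 8, takes VC(e1)=(0, 1, 0, 0) under max, adds 1 for W1 → (0, 2, 0, 0)
e3, invoked 4, takes VC(e4)=(0, 0, 0, 1) under max, adds 1 for W0 → (1, 0, 0, 1)
target: VC(e3) = (1, 0, 0, 1)

(1, 0, 0, 1)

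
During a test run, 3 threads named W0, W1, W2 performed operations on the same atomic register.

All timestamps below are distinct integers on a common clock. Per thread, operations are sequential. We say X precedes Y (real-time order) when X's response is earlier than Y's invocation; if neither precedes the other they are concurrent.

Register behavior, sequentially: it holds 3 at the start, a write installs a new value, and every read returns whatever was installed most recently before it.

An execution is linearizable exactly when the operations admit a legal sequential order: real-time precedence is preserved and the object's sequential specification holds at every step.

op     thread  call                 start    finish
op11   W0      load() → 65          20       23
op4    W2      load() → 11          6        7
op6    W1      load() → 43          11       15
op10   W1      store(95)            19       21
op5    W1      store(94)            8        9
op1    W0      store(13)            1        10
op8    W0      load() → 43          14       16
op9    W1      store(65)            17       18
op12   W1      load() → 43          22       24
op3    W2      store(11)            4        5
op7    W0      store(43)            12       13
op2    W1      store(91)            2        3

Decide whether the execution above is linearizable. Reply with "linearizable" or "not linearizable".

events 1..23 are fine; event 24 — the response of op12 at time 24 — makes the prefix non-linearizable
no legal order exists: 45 real-time-consistent candidates over 12 completed atomic register operations, all rejected
take op1, op2, op3, op4, op5, op6, op7, op8, op9, op10, op11, op12: step 6 already fails, because op6 load() → 43 cannot occur there
take op1, op2, op3, op4, op5, op6, op7, op8, op9, op10, op12, op11: step 6 already fails, because op6 load() → 43 cannot occur there

not linearizable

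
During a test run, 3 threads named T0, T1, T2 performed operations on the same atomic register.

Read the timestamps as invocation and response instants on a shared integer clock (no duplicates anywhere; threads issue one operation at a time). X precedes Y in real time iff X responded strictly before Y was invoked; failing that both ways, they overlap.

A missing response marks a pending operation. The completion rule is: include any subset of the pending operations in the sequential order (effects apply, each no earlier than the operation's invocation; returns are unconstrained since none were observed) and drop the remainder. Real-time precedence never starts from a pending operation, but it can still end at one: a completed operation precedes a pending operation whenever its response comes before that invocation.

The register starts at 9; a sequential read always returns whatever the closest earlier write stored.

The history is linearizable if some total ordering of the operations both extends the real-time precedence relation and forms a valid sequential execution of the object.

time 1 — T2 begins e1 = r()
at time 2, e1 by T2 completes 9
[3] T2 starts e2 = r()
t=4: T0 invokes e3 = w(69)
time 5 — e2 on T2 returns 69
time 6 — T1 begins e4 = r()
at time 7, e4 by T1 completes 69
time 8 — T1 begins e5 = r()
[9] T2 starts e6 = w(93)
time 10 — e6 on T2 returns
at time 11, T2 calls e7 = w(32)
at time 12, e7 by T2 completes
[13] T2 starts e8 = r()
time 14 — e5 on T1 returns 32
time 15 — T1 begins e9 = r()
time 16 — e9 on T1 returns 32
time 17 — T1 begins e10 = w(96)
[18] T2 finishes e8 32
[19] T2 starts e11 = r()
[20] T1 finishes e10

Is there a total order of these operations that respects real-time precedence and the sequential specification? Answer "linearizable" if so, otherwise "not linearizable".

one valid linearization: e1, e3, e2, e4, e6, e7, e5, e8, e9, e10
1. e1 r() → 9, leaving value 9
2. e3 w(69) (pending, included), leaving value 69
3. e2 r() → 69, leaving value 69
4. e4 r() → 69, leaving value 69
5. e6 w(93), leaving value 93
6. e7 w(32), leaving value 32
7. e5 r() → 32, leaving value 32
8. e8 r() → 32, leaving value 32
9. e9 r() → 32, leaving value 32
10. e10 w(96), leaving value 96

linearizable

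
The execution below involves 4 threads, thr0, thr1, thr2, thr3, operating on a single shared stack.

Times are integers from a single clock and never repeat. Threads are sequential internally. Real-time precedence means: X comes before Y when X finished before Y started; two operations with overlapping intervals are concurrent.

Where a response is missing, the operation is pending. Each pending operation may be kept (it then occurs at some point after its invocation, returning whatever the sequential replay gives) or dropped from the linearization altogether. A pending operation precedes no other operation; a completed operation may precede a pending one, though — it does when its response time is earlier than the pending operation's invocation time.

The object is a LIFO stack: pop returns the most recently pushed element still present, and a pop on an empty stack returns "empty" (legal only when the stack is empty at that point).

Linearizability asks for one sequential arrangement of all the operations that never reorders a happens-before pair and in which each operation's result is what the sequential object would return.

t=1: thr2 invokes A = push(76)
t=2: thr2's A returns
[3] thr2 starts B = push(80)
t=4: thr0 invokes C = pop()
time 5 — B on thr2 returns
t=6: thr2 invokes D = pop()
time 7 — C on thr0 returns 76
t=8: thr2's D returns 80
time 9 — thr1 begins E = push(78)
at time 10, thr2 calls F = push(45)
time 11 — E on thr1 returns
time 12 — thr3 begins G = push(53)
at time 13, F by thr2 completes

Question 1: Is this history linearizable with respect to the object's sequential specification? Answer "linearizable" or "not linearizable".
witness order: A, B, D, C, E, F
after step 1 (A push(76)): stack <76>
after step 2 (B push(80)): stack <76,80>
after step 3 (D pop() → 80): stack <76>
after step 4 (C pop() → 76): stack <>
after step 5 (E push(78)): stack <78>
after step 6 (F push(45)): stack <78,45>

linearizable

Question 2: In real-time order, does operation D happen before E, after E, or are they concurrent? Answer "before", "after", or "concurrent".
D spans [6,8], E spans [9,11]
resp(D)=8 < inv(E)=9

before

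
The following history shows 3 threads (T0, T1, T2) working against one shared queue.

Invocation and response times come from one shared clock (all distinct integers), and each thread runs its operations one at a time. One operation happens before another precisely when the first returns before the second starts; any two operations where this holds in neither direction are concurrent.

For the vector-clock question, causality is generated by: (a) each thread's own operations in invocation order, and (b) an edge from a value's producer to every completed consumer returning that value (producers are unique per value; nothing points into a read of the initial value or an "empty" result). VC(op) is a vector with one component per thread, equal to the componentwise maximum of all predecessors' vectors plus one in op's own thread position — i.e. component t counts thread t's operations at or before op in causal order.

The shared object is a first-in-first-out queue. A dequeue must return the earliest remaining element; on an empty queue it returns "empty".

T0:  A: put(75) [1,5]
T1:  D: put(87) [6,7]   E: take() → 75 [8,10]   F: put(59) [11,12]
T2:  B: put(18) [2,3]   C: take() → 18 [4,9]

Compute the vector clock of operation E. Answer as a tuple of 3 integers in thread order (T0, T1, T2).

B, invoked 2, has no incoming edges; only T2's bump applies → (0, 0, 1)
D, invoked 6, has no incoming edges; only T1's bump applies → (0, 1, 0)
A, invoked 1, has no incoming edges; only T0's bump applies → (1, 0, 0)
invoked at 4, C merges VC(B)=(0, 0, 1) and bumps T2's slot → (0, 0, 2)
invoked at 8, E merges VC(A)=(1, 0, 0), VC(D)=(0, 1, 0) and bumps T1's slot → (1, 2, 0)
invoked at 11, F merges VC(E)=(1, 2, 0) and bumps T1's slot → (1, 3, 0)
target: VC(E) = (1, 2, 0)

(1, 2, 0)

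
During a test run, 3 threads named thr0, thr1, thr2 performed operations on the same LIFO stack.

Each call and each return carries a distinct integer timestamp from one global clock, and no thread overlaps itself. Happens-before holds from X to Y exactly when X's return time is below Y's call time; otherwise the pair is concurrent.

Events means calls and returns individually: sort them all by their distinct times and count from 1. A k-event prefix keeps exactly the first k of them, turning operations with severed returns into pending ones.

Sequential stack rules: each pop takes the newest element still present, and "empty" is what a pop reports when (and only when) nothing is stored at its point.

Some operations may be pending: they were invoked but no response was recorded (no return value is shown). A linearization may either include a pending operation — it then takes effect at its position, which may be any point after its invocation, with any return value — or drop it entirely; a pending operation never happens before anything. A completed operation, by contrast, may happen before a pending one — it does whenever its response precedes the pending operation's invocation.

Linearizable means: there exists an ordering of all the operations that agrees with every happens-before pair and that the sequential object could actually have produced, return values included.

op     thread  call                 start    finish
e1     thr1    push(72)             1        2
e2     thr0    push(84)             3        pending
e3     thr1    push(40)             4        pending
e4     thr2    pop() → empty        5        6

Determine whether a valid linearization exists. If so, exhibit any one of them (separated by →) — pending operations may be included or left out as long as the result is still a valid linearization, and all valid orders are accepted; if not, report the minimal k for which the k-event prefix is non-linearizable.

not linearizable — minimal violating prefix: 6 events

cut after 5 events: linearizable; cut after 6 events (e4 responds, time 6): not linearizable
the sole real-time-consistent order of 2 completed operations fails the LIFO stack replay
no escape via the 2 pending operations (e2, e3): every completion choice fails
take e1, e4 (pending dropped): step 2 already fails, because e4 pop() → empty cannot occur there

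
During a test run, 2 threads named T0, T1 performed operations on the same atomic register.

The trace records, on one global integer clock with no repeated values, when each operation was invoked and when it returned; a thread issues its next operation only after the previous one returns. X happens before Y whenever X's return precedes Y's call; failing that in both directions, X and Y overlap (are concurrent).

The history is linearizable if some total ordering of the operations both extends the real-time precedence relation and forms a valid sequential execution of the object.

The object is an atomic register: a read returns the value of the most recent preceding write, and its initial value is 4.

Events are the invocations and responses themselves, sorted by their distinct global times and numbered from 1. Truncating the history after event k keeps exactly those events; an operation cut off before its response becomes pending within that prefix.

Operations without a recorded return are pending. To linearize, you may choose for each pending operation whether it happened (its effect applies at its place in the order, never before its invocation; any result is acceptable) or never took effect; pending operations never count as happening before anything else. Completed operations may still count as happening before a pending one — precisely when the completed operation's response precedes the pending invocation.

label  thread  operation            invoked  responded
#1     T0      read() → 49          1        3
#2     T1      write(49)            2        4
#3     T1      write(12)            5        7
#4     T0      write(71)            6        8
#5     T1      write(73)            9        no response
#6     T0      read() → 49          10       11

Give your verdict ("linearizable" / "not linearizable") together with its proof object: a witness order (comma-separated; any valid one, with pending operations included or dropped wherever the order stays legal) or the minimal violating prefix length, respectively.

the violation lands at event 11, #6's response at time 11: events 1..10 linearize, events 1..11 do not
real-time-consistent orders of the 5 completed operations: 4 — all fail the atomic register replay
every completion of the 1 pending operation (#5) was checked; none linearizes
e.g. #1, #2, #3, #4, #6 (pending dropped): illegal at step 1, since #1 read() → 49 cannot apply there
e.g. #1, #2, #4, #3, #6 (pending dropped): illegal at step 1, since #1 read() → 49 cannot apply there

not linearizable — minimal violating prefix: 11 events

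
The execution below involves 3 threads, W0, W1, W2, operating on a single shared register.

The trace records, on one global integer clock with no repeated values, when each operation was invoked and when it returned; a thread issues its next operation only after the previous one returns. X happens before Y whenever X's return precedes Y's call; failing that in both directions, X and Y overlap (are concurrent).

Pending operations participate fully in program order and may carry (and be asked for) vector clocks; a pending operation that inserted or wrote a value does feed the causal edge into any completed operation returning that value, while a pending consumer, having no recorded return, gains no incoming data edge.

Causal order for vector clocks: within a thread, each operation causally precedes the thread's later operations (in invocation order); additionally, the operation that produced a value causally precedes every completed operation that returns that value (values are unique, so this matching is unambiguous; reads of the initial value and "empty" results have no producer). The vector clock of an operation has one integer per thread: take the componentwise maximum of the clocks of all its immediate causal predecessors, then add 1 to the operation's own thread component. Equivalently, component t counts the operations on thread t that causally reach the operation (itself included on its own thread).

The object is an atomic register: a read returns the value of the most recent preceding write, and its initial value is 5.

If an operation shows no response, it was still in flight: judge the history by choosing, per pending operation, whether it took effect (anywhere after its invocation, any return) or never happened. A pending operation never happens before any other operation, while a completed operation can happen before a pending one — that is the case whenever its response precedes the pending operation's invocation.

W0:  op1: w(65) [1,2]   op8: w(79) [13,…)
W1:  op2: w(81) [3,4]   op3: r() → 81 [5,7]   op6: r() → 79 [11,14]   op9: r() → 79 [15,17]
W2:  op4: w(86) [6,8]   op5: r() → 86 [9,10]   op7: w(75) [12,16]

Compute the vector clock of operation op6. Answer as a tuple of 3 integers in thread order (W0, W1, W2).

no predecessors for op4 (invoked 6): W2 increments from zero → (0, 0, 1)
no predecessors for op2 (invoked 3): W1 increments from zero → (0, 1, 0)
no predecessors for op1 (invoked 1): W0 increments from zero → (1, 0, 0)
invoked at 9, op5 merges VC(op4)=(0, 0, 1) and bumps W2's slot → (0, 0, 2)
invoked at 5, op3 merges VC(op2)=(0, 1, 0) and bumps W1's slot → (0, 2, 0)
invoked at 13, op8 merges VC(op1)=(1, 0, 0) and bumps W0's slot → (2, 0, 0)
invoked at 12, op7 merges VC(op5)=(0, 0, 2) and bumps W2's slot → (0, 0, 3)
invoked at 11, op6 merges VC(op3)=(0, 2, 0), VC(op8)=(2, 0, 0) and bumps W1's slot → (2, 3, 0)
invoked at 15, op9 merges VC(op6)=(2, 3, 0), VC(op8)=(2, 0, 0) and bumps W1's slot → (2, 4, 0)
target: VC(op6) = (2, 3, 0)

(2, 3, 0)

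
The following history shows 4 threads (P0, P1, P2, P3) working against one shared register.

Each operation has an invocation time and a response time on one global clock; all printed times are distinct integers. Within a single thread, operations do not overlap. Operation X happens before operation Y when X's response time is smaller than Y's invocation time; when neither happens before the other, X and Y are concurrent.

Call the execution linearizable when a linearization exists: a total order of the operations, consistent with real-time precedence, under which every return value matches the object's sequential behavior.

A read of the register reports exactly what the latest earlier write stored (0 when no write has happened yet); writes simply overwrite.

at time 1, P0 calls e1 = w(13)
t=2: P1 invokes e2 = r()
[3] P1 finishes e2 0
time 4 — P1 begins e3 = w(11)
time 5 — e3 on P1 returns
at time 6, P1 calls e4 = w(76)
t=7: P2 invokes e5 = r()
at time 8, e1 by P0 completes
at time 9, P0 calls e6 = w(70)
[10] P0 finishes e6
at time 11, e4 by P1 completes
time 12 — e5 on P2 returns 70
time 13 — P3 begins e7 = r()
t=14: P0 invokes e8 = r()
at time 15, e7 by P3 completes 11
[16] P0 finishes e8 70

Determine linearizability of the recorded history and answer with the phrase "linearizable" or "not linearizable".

not linearizable

the violation lands at event 15, e7's response at time 15: events 1..14 linearize, events 1..15 do not
checked exhaustively: 24 real-time-consistent orders of 7 completed operations, zero legal register replays
no completion choice of the 1 pending operation (e8) rescues it — every subset was tried
e.g. e1, e2, e3, e4, e5, e6, e7 (pending dropped): illegal at step 2, since e2 r() → 0 cannot apply there
e.g. e1, e2, e3, e4, e6, e5, e7 (pending dropped): illegal at step 2, since e2 r() → 0 cannot apply there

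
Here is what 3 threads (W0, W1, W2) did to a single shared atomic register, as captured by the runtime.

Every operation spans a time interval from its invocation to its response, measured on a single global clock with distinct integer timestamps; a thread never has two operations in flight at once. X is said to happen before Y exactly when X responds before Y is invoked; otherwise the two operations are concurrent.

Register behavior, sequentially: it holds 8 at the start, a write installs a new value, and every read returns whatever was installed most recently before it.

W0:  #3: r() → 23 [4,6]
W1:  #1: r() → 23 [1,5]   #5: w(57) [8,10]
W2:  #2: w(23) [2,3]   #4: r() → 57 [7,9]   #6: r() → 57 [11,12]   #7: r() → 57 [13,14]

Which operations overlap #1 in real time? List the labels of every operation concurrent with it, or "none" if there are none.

#2, #3

#1 spans [1,5]; an op avoiding the whole window 1..5 is ordered, any other is concurrent
#2 [2,3]: concurrent
#3 [4,6]: concurrent
#4 [7,9]: after
#5 [8,10]: after
#6 [11,12]: after
#7 [13,14]: after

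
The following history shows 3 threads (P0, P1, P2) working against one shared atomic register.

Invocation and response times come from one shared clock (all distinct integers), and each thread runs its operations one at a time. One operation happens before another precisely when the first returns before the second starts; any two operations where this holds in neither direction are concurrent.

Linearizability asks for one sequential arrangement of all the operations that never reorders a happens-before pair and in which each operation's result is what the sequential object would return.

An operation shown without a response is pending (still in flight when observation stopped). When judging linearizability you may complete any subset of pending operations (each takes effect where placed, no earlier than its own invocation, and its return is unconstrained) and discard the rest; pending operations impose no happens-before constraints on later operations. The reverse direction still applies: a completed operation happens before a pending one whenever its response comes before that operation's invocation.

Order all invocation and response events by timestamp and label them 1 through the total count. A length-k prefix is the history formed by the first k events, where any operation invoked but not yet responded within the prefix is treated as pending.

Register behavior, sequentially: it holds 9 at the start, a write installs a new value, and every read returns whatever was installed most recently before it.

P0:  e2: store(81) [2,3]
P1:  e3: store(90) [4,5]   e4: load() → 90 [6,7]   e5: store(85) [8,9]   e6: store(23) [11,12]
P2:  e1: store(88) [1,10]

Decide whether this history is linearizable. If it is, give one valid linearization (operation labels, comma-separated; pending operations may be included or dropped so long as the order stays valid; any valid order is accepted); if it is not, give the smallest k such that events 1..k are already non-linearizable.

linearizable — witness: e1, e2, e3, e4, e5, e6

step 1: e1 store(88) — value 88
step 2: e2 store(81) — value 81
step 3: e3 store(90) — value 90
step 4: e4 load() → 90 — value 90
step 5: e5 store(85) — value 85
step 6: e6 store(23) — value 23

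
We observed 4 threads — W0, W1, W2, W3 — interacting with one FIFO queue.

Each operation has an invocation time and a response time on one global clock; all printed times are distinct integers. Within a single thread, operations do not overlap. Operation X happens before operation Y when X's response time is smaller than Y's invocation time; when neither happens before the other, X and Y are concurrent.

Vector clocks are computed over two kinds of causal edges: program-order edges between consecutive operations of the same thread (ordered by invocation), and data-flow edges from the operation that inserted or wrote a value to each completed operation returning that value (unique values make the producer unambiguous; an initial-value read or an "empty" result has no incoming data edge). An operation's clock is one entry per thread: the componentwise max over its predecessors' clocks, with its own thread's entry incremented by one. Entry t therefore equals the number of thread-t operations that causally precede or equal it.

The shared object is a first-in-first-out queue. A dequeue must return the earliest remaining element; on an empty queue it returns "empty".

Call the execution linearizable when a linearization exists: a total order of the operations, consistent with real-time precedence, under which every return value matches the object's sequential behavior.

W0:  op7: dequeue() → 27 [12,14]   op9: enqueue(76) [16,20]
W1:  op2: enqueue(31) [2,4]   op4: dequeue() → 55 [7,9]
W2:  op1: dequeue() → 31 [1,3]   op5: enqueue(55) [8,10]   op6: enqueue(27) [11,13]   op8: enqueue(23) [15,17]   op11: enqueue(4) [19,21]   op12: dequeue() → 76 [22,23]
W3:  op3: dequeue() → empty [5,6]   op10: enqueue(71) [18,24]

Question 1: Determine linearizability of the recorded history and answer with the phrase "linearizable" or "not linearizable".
witness order: op2, op1, op3, op5, op4, op6, op7, op9, op8, op10, op11, op12
1. op2 enqueue(31), leaving queue <31>
2. op1 dequeue() → 31, leaving queue <>
3. op3 dequeue() → empty, leaving queue <>
4. op5 enqueue(55), leaving queue <55>
5. op4 dequeue() → 55, leaving queue <>
6. op6 enqueue(27), leaving queue <27>
7. op7 dequeue() → 27, leaving queue <>
8. op9 enqueue(76), leaving queue <76>
9. op8 enqueue(23), leaving queue <76,23>
10. op10 enqueue(71), leaving queue <76,23,71>
11. op11 enqueue(4), leaving queue <76,23,71,4>
12. op12 dequeue() → 76, leaving queue <23,71,4>

linearizable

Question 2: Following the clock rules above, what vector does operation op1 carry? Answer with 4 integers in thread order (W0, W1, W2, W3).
no predecessors for op3 (invoked 5): W3 increments from zero → (0, 0, 0, 1)
no predecessors for op2 (invoked 2): W1 increments from zero → (0, 1, 0, 0)
from VC(op3)=(0, 0, 0, 1), op10 (invoked 18) maxes components and bumps W3 → (0, 0, 0, 2)
from VC(op2)=(0, 1, 0, 0), op1 (invoked 1) maxes components and bumps W2 → (0, 1, 1, 0)
from VC(op1)=(0, 1, 1, 0), op5 (invoked 8) maxes components and bumps W2 → (0, 1, 2, 0)
from VC(op5)=(0, 1, 2, 0), op6 (invoked 11) maxes components and bumps W2 → (0, 1, 3, 0)
from VC(op2)=(0, 1, 0, 0), VC(op5)=(0, 1, 2, 0), op4 (invoked 7) maxes components and bumps W1 → (0, 2, 2, 0)
from VC(op6)=(0, 1, 3, 0), op8 (invoked 15) maxes components and bumps W2 → (0, 1, 4, 0)
from VC(op6)=(0, 1, 3, 0), op7 (invoked 12) maxes components and bumps W0 → (1, 1, 3, 0)
from VC(op8)=(0, 1, 4, 0), op11 (invoked 19) maxes components and bumps W2 → (0, 1, 5, 0)
from VC(op7)=(1, 1, 3, 0), op9 (invoked 16) maxes components and bumps W0 → (2, 1, 3, 0)
from VC(op9)=(2, 1, 3, 0), VC(op11)=(0, 1, 5, 0), op12 (invoked 22) maxes components and bumps W2 → (2, 1, 6, 0)
target: VC(op1) = (0, 1, 1, 0)

(0, 1, 1, 0)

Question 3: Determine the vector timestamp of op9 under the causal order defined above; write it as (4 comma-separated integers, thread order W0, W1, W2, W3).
VC(op3, invoked at 5): no causal predecessors; +1 on W3 → (0, 0, 0, 1)
VC(op2, invoked at 2): no causal predecessors; +1 on W1 → (0, 1, 0, 0)
VC(op10, invoked at 18): max of VC(op3)=(0, 0, 0, 1), then +1 on thread W3 → (0, 0, 0, 2)
VC(op1, invoked at 1): max of VC(op2)=(0, 1, 0, 0), then +1 on thread W2 → (0, 1, 1, 0)
VC(op5, invoked at 8): max of VC(op1)=(0, 1, 1, 0), then +1 on thread W2 → (0, 1, 2, 0)
VC(op6, invoked at 11): max of VC(op5)=(0, 1, 2, 0), then +1 on thread W2 → (0, 1, 3, 0)
VC(op4, invoked at 7): max of VC(op2)=(0, 1, 0, 0), VC(op5)=(0, 1, 2, 0), then +1 on thread W1 → (0, 2, 2, 0)
VC(op8, invoked at 15): max of VC(op6)=(0, 1, 3, 0), then +1 on thread W2 → (0, 1, 4, 0)
VC(op7, invoked at 12): max of VC(op6)=(0, 1, 3, 0), then +1 on thread W0 → (1, 1, 3, 0)
VC(op11, invoked at 19): max of VC(op8)=(0, 1, 4, 0), then +1 on thread W2 → (0, 1, 5, 0)
VC(op9, invoked at 16): max of VC(op7)=(1, 1, 3, 0), then +1 on thread W0 → (2, 1, 3, 0)
VC(op12, invoked at 22): max of VC(op9)=(2, 1, 3, 0), VC(op11)=(0, 1, 5, 0), then +1 on thread W2 → (2, 1, 6, 0)
target: VC(op9) = (2, 1, 3, 0)

(2, 1, 3, 0)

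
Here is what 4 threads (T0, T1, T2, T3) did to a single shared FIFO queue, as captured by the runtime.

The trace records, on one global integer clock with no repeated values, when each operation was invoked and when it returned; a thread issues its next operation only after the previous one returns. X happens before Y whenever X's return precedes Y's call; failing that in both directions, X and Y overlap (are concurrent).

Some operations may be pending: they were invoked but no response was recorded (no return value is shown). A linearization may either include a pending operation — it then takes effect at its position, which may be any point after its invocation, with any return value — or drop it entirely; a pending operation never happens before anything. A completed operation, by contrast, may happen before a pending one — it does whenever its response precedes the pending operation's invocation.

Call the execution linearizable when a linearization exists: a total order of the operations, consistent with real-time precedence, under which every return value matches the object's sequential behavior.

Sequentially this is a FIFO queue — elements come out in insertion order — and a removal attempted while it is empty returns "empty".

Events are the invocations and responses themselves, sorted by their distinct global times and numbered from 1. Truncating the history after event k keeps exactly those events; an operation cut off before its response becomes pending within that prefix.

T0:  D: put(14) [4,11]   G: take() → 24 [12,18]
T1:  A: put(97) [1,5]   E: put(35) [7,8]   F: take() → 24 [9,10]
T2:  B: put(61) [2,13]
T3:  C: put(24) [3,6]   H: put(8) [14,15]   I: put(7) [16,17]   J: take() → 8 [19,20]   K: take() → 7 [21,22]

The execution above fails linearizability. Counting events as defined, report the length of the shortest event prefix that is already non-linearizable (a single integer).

one valid order for events 1..17 is C, A, B, D, E, F, G, H, I:
1. C put(24), leaving queue <24>
2. A put(97), leaving queue <24,97>
3. B put(61), leaving queue <24,97,61>
4. D put(14), leaving queue <24,97,61,14>
5. E put(35), leaving queue <24,97,61,14,35>
6. F take() → 24, leaving queue <97,61,14,35>
7. G take() (pending, included), leaving queue <61,14,35>
8. H put(8), leaving queue <61,14,35,8>
9. I put(7), leaving queue <61,14,35,8,7>
at event 18 (G's time-18 response) nothing linearizes any more
e.g. A, B, C, D, E, F, G, H, I: illegal at step 6, since F take() → 24 cannot apply there
e.g. A, B, C, D, E, F, H, G, I: illegal at step 6, since F take() → 24 cannot apply there

18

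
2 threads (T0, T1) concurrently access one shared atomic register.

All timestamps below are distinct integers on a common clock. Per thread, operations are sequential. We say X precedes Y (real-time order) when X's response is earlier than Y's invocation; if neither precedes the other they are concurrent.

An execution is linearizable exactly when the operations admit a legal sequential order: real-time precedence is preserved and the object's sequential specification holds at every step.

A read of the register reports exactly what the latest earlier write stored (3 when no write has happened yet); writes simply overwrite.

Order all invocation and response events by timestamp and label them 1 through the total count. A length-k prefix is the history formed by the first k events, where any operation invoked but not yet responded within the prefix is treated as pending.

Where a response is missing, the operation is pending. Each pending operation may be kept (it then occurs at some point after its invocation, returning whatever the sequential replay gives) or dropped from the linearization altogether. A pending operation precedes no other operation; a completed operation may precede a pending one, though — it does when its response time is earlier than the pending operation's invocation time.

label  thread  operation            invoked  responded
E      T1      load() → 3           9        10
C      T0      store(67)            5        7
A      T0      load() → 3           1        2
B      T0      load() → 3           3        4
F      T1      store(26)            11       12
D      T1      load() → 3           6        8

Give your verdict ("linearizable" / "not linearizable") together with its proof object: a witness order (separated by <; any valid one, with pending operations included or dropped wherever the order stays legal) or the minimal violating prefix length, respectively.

not linearizable — minimal violating prefix: 10 events

the violation lands at event 10, E's response at time 10: events 1..9 linearize, events 1..10 do not
checked exhaustively: 2 real-time-consistent orders of 5 completed operations, zero legal atomic register replays
for example A, B, C, D, E fails at step 4: D load() → 3 is not legal there
for example A, B, D, C, E fails at step 5: E load() → 3 is not legal there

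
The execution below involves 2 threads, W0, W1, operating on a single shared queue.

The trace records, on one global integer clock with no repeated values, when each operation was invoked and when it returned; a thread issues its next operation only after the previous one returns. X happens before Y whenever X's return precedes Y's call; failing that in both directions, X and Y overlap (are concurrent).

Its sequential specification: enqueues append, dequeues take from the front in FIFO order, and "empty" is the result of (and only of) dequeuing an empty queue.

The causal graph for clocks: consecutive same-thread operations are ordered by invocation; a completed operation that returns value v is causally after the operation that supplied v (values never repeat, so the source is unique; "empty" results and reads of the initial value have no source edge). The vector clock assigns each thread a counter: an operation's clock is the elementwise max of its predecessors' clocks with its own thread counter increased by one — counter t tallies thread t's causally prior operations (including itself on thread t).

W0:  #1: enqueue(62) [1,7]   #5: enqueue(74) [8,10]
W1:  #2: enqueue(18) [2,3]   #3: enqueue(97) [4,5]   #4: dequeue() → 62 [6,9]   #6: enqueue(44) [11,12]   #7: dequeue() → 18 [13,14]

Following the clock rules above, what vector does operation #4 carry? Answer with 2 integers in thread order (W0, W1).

(1, 3)

root op #2, invoked 2: fresh clock plus W1's own tick → (0, 1)
root op #1, invoked 1: fresh clock plus W0's own tick → (1, 0)
#3 (invocation 4): componentwise max over VC(#2)=(0, 1), +1 at W1, giving (0, 2)
#5 (invocation 8): componentwise max over VC(#1)=(1, 0), +1 at W0, giving (2, 0)
#4 (invocation 6): componentwise max over VC(#1)=(1, 0), VC(#3)=(0, 2), +1 at W1, giving (1, 3)
#6 (invocation 11): componentwise max over VC(#4)=(1, 3), +1 at W1, giving (1, 4)
#7 (invocation 13): componentwise max over VC(#2)=(0, 1), VC(#6)=(1, 4), +1 at W1, giving (1, 5)
target: VC(#4) = (1, 3)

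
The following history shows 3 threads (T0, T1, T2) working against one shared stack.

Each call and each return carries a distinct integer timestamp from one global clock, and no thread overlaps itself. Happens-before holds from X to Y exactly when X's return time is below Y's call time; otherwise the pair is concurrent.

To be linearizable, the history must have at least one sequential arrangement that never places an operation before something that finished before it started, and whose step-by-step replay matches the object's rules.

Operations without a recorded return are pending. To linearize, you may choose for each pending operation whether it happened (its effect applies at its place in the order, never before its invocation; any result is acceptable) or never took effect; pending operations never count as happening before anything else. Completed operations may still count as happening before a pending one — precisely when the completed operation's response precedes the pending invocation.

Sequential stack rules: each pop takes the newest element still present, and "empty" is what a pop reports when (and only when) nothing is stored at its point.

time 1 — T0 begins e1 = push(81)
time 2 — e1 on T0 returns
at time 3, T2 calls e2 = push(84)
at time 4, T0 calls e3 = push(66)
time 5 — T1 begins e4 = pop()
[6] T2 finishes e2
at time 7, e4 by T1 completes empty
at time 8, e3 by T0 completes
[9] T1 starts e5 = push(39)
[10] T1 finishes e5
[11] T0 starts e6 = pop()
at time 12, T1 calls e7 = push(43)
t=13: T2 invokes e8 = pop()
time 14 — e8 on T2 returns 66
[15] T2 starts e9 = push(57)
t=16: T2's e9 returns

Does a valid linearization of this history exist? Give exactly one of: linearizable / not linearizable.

events 1..6 are fine; event 7 — the response of e4 at time 7 — makes the prefix non-linearizable
3 completed operations, 2 real-time-consistent orders — every stack replay fails
every completion of the 1 pending operation (e3) was checked; none linearizes
sample order e1, e2, e4 (pending dropped) stalls at step 3 — e4 pop() → empty has no legal effect
sample order e1, e4, e2 (pending dropped) stalls at step 2 — e4 pop() → empty has no legal effect

not linearizable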